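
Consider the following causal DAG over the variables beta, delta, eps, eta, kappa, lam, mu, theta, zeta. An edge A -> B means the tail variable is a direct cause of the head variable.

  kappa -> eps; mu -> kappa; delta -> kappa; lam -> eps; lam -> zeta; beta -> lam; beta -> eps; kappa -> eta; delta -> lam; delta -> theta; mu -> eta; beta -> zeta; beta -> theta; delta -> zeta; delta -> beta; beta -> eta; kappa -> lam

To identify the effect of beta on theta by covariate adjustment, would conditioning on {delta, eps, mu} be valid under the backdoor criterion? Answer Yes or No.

No

Backdoor paths from beta to theta (paths whose first edge points into beta):
  P1: beta <- delta -> theta
Condition 1 (no descendant of beta in the set): FAILS — eps is a descendant of beta.
Condition 2 (every backdoor path blocked by {delta, eps, mu}):
  P1: blocked at fork node delta ∈ conditioning set.
{delta, eps, mu} does not satisfy the backdoor criterion.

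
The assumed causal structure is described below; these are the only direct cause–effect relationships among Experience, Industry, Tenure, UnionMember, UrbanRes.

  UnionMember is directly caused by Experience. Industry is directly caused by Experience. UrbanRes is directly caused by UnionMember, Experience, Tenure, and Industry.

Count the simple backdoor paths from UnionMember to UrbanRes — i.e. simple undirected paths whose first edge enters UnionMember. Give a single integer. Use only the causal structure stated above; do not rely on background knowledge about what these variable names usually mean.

2

A backdoor path from UnionMember to UrbanRes is any simple undirected path whose first edge points into UnionMember (i.e. leaves UnionMember via a parent).
Parents of UnionMember: {Experience}.
Enumerating:
  P1: UnionMember <- Experience -> Industry -> UrbanRes
  P2: UnionMember <- Experience -> UrbanRes
That exhausts the simple backdoor paths. Count: 2.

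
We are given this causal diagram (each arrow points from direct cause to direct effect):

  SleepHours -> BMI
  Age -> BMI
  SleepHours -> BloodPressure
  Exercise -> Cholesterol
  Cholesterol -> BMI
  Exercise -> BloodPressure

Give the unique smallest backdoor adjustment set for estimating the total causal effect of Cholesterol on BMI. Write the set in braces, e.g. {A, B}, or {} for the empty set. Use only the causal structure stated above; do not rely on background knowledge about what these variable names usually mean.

{}

Variables eligible for adjustment (non-descendants of Cholesterol, excluding Cholesterol and BMI): {Age, BloodPressure, Exercise, SleepHours}.
Backdoor paths from Cholesterol to BMI:
  P1: Cholesterol <- Exercise -> BloodPressure <- SleepHours -> BMI
Each backdoor path contains an unconditioned collider, so every path is already blocked with the empty conditioning set:
  P1: blocked at collider BloodPressure (neither it nor any descendant is in the conditioning set).
The empty set is therefore the unique smallest valid set.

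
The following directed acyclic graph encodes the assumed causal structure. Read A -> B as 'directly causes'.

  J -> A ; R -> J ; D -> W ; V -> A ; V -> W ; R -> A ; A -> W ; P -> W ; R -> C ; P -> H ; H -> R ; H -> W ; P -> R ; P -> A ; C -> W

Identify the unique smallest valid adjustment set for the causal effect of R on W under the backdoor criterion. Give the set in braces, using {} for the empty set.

{H, P}

Variables eligible for adjustment (non-descendants of R, excluding R and W): {D, H, P, V}.
Backdoor paths from R to W:
  P1: R <- P -> H -> W
  P2: R <- P -> A <- V -> W
  P3: R <- P -> A -> W
  P4: R <- P -> W
  P5: R <- H <- P -> A <- V -> W
  P6: R <- H <- P -> A -> W
  P7: R <- H <- P -> W
  P8: R <- H -> W
The empty set is not sufficient: P1 (R <- P -> H -> W) has no collider blocking it and no conditioned non-collider, so it is open.
Try {H, P}:
  P1: blocked at fork node P ∈ conditioning set.
  P2: blocked at fork node P ∈ conditioning set.
  P3: blocked at fork node P ∈ conditioning set.
  P4: blocked at fork node P ∈ conditioning set.
  P5: blocked at chain node H ∈ conditioning set.
  P6: blocked at chain node H ∈ conditioning set.
  P7: blocked at chain node H ∈ conditioning set.
  P8: blocked at fork node H ∈ conditioning set.
{H, P} contains no descendant of R and blocks every backdoor path.
Every element of {H, P} is needed (dropping H leaves P8 open; dropping P leaves P3 open), so no proper subset is valid.
Among all size-2 subsets of the eligible variables, only {H, P} blocks every backdoor path, so it is the unique smallest valid adjustment set.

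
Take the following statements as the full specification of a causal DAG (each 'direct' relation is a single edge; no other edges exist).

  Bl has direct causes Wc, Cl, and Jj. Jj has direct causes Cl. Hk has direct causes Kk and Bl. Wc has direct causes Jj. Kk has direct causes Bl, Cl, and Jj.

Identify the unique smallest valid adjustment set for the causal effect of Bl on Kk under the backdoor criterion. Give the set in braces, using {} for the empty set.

{Cl, Jj}

Variables eligible for adjustment (non-descendants of Bl, excluding Bl and Kk): {Cl, Jj, Wc}.
Backdoor paths from Bl to Kk:
  P1: Bl <- Cl -> Jj -> Kk
  P2: Bl <- Cl -> Kk
  P3: Bl <- Jj <- Cl -> Kk
  P4: Bl <- Jj -> Kk
  P5: Bl <- Wc <- Jj <- Cl -> Kk
  P6: Bl <- Wc <- Jj -> Kk
The empty set is not sufficient: P1 (Bl <- Cl -> Jj -> Kk) has no collider blocking it and no conditioned non-collider, so it is open.
Try {Cl, Jj}:
  P1: blocked at fork node Cl ∈ conditioning set.
  P2: blocked at fork node Cl ∈ conditioning set.
  P3: blocked at chain node Jj ∈ conditioning set.
  P4: blocked at fork node Jj ∈ conditioning set.
  P5: blocked at chain node Jj ∈ conditioning set.
  P6: blocked at fork node Jj ∈ conditioning set.
{Cl, Jj} contains no descendant of Bl and blocks every backdoor path.
Every element of {Cl, Jj} is needed (dropping Cl leaves P2 open; dropping Jj leaves P4 open), so no proper subset is valid.
Among all size-2 subsets of the eligible variables, only {Cl, Jj} blocks every backdoor path, so it is the unique smallest valid adjustment set.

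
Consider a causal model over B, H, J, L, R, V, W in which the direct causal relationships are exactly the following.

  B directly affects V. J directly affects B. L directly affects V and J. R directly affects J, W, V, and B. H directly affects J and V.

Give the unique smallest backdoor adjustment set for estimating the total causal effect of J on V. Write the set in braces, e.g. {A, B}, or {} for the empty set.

{H, L, R}

Variables eligible for adjustment (non-descendants of J, excluding J and V): {H, L, R, W}.
Backdoor paths from J to V:
  P1: J <- R -> B -> V
  P2: J <- R -> V
  P3: J <- H -> V
  P4: J <- L -> V
The empty set is not sufficient: P1 (J <- R -> B -> V) has no collider blocking it and no conditioned non-collider, so it is open.
Try {H, L, R}:
  P1: blocked at fork node R ∈ conditioning set.
  P2: blocked at fork node R ∈ conditioning set.
  P3: blocked at fork node H ∈ conditioning set.
  P4: blocked at fork node L ∈ conditioning set.
{H, L, R} contains no descendant of J and blocks every backdoor path.
Every element of {H, L, R} is needed (dropping H leaves P3 open; dropping L leaves P4 open; dropping R leaves P1 open), so no proper subset is valid.
Among all size-3 subsets of the eligible variables, only {H, L, R} blocks every backdoor path, so it is the unique smallest valid adjustment set.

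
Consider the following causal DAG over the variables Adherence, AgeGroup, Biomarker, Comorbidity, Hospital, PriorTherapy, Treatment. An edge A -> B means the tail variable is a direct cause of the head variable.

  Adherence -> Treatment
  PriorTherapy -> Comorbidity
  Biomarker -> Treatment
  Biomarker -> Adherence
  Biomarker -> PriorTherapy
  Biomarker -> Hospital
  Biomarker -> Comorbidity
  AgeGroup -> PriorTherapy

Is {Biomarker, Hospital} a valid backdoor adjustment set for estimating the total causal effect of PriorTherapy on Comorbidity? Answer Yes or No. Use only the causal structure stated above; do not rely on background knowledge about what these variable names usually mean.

Yes

Backdoor paths from PriorTherapy to Comorbidity (paths whose first edge points into PriorTherapy):
  P1: PriorTherapy <- Biomarker -> Comorbidity
Condition 1 (no descendant of PriorTherapy in the set): holds — descendants of PriorTherapy are {Comorbidity}; none are in {Biomarker, Hospital}.
Condition 2 (every backdoor path blocked by {Biomarker, Hospital}):
  P1: blocked at fork node Biomarker ∈ conditioning set.
{Biomarker, Hospital} satisfies the backdoor criterion.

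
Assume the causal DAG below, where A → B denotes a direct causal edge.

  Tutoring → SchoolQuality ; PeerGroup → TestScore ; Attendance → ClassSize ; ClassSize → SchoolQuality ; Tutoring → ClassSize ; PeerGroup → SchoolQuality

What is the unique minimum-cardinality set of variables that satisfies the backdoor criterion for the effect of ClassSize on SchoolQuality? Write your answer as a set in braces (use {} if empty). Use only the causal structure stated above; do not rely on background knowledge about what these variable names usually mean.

Variables eligible for adjustment (non-descendants of ClassSize, excluding ClassSize and SchoolQuality): {Attendance, PeerGroup, TestScore, Tutoring}.
Backdoor paths from ClassSize to SchoolQuality:
  P1: ClassSize <- Tutoring -> SchoolQuality
The empty set is not sufficient: P1 (ClassSize <- Tutoring -> SchoolQuality) has no collider blocking it and no conditioned non-collider, so it is open.
Try {Tutoring}:
  P1: blocked at fork node Tutoring ∈ conditioning set.
{Tutoring} contains no descendant of ClassSize and blocks every backdoor path.
No other singleton works — e.g. {PeerGroup} leaves P1 open — so {Tutoring} is the unique smallest valid adjustment set.

{Tutoring}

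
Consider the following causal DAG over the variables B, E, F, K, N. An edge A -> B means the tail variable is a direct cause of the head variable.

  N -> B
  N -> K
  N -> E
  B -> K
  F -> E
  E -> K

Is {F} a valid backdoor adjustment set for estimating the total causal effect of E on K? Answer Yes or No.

No

Backdoor paths from E to K (paths whose first edge points into E):
  P1: E <- N -> B -> K
  P2: E <- N -> K
Condition 1 (no descendant of E in the set): holds — descendants of E are {K}; none are in {F}.
Condition 2 (every backdoor path blocked by {F}):
  P1: open — no interior node is in the conditioning set.
  P2: open — no interior node is in the conditioning set.
{F} does not satisfy the backdoor criterion.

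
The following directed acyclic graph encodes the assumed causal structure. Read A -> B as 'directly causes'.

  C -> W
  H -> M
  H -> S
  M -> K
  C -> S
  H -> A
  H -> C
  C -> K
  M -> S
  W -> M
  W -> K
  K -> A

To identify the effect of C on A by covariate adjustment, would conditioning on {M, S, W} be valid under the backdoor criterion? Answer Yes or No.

No

Backdoor paths from C to A (paths whose first edge points into C):
  P1: C <- H -> M <- W -> K -> A
  P2: C <- H -> M -> K -> A
  P3: C <- H -> A
  P4: C <- H -> S <- M <- W -> K -> A
  P5: C <- H -> S <- M -> K -> A
Condition 1 (no descendant of C in the set): FAILS — M, S, and W are descendants of C.
Condition 2 (every backdoor path blocked by {M, S, W}):
  P1: blocked at fork node W ∈ conditioning set.
  P2: blocked at chain node M ∈ conditioning set.
  P3: open — no interior node is in the conditioning set.
  P4: blocked at chain node M ∈ conditioning set.
  P5: blocked at fork node M ∈ conditioning set.
{M, S, W} does not satisfy the backdoor criterion.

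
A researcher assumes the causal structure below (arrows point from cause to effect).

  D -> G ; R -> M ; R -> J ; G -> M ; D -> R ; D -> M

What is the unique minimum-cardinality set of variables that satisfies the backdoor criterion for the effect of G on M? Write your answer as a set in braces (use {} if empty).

Variables eligible for adjustment (non-descendants of G, excluding G and M): {D, J, R}.
Backdoor paths from G to M:
  P1: G <- D -> R -> M
  P2: G <- D -> M
The empty set is not sufficient: P1 (G <- D -> R -> M) has no collider blocking it and no conditioned non-collider, so it is open.
Try {D}:
  P1: blocked at fork node D ∈ conditioning set.
  P2: blocked at fork node D ∈ conditioning set.
{D} contains no descendant of G and blocks every backdoor path.
No other singleton works — e.g. {R} leaves P2 open — so {D} is the unique smallest valid adjustment set.

{D}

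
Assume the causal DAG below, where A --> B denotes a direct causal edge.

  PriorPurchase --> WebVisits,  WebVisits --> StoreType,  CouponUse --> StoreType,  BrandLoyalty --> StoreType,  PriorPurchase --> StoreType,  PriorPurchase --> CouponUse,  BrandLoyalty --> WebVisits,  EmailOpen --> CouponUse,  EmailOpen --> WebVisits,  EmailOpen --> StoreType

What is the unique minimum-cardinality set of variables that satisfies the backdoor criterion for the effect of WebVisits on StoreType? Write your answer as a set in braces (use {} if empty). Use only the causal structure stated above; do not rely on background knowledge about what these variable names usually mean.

{BrandLoyalty, EmailOpen, PriorPurchase}

Variables eligible for adjustment (non-descendants of WebVisits, excluding WebVisits and StoreType): {BrandLoyalty, CouponUse, EmailOpen, PriorPurchase}.
Backdoor paths from WebVisits to StoreType:
  P1: WebVisits <- EmailOpen -> CouponUse <- PriorPurchase -> StoreType
  P2: WebVisits <- EmailOpen -> CouponUse -> StoreType
  P3: WebVisits <- EmailOpen -> StoreType
  P4: WebVisits <- PriorPurchase -> CouponUse <- EmailOpen -> StoreType
  P5: WebVisits <- PriorPurchase -> CouponUse -> StoreType
  P6: WebVisits <- PriorPurchase -> StoreType
  P7: WebVisits <- BrandLoyalty -> StoreType
The empty set is not sufficient: P2 (WebVisits <- EmailOpen -> CouponUse -> StoreType) has no collider blocking it and no conditioned non-collider, so it is open.
Try {BrandLoyalty, EmailOpen, PriorPurchase}:
  P1: blocked at fork node EmailOpen ∈ conditioning set.
  P2: blocked at fork node EmailOpen ∈ conditioning set.
  P3: blocked at fork node EmailOpen ∈ conditioning set.
  P4: blocked at fork node PriorPurchase ∈ conditioning set.
  P5: blocked at fork node PriorPurchase ∈ conditioning set.
  P6: blocked at fork node PriorPurchase ∈ conditioning set.
  P7: blocked at fork node BrandLoyalty ∈ conditioning set.
{BrandLoyalty, EmailOpen, PriorPurchase} contains no descendant of WebVisits and blocks every backdoor path.
Every element of {BrandLoyalty, EmailOpen, PriorPurchase} is needed (dropping BrandLoyalty leaves P7 open; dropping EmailOpen leaves P2 open; dropping PriorPurchase leaves P5 open), so no proper subset is valid.
Among all size-3 subsets of the eligible variables, only {BrandLoyalty, EmailOpen, PriorPurchase} blocks every backdoor path, so it is the unique smallest valid adjustment set.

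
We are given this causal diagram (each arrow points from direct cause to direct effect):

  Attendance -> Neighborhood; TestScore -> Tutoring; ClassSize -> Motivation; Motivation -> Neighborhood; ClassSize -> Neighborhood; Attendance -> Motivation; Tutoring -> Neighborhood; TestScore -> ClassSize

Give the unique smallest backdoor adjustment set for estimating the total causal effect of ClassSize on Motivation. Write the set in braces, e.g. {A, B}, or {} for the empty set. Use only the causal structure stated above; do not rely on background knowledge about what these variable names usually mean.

{}

Variables eligible for adjustment (non-descendants of ClassSize, excluding ClassSize and Motivation): {Attendance, TestScore, Tutoring}.
Backdoor paths from ClassSize to Motivation:
  P1: ClassSize <- TestScore -> Tutoring -> Neighborhood <- Attendance -> Motivation
  P2: ClassSize <- TestScore -> Tutoring -> Neighborhood <- Motivation
Each backdoor path contains an unconditioned collider, so every path is already blocked with the empty conditioning set:
  P1: blocked at collider Neighborhood (neither it nor any descendant is in the conditioning set).
  P2: blocked at collider Neighborhood (neither it nor any descendant is in the conditioning set).
The empty set is therefore the unique smallest valid set.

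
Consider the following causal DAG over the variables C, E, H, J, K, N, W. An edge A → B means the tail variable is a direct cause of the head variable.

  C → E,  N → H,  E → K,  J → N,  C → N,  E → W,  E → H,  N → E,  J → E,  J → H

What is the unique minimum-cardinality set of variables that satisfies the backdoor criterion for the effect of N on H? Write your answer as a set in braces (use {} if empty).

{C, J}

Variables eligible for adjustment (non-descendants of N, excluding N and H): {C, J}.
Backdoor paths from N to H:
  P1: N <- J -> E -> H
  P2: N <- J -> H
  P3: N <- C -> E <- J -> H
  P4: N <- C -> E -> H
The empty set is not sufficient: P1 (N <- J -> E -> H) has no collider blocking it and no conditioned non-collider, so it is open.
Try {C, J}:
  P1: blocked at fork node J ∈ conditioning set.
  P2: blocked at fork node J ∈ conditioning set.
  P3: blocked at fork node C ∈ conditioning set.
  P4: blocked at fork node C ∈ conditioning set.
{C, J} contains no descendant of N and blocks every backdoor path.
Every element of {C, J} is needed (dropping C leaves P4 open; dropping J leaves P1 open), so no proper subset is valid.
Among all size-2 subsets of the eligible variables, only {C, J} blocks every backdoor path, so it is the unique smallest valid adjustment set.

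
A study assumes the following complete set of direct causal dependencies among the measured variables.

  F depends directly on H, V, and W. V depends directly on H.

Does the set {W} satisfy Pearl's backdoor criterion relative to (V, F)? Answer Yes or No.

Backdoor paths from V to F (paths whose first edge points into V):
  P1: V <- H -> F
Condition 1 (no descendant of V in the set): holds — descendants of V are {F}; none are in {W}.
Condition 2 (every backdoor path blocked by {W}):
  P1: open — no interior node is in the conditioning set.
{W} does not satisfy the backdoor criterion.

No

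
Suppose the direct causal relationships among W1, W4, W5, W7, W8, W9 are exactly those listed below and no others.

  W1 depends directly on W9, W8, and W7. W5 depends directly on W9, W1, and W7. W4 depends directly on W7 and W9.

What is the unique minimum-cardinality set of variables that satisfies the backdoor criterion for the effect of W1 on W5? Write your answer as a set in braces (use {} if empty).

Variables eligible for adjustment (non-descendants of W1, excluding W1 and W5): {W4, W7, W8, W9}.
Backdoor paths from W1 to W5:
  P1: W1 <- W7 -> W5
  P2: W1 <- W7 -> W4 <- W9 -> W5
  P3: W1 <- W9 -> W5
  P4: W1 <- W9 -> W4 <- W7 -> W5
The empty set is not sufficient: P1 (W1 <- W7 -> W5) has no collider blocking it and no conditioned non-collider, so it is open.
Try {W7, W9}:
  P1: blocked at fork node W7 ∈ conditioning set.
  P2: blocked at fork node W7 ∈ conditioning set.
  P3: blocked at fork node W9 ∈ conditioning set.
  P4: blocked at fork node W9 ∈ conditioning set.
{W7, W9} contains no descendant of W1 and blocks every backdoor path.
Every element of {W7, W9} is needed (dropping W7 leaves P1 open; dropping W9 leaves P3 open), so no proper subset is valid.
Among all size-2 subsets of the eligible variables, only {W7, W9} blocks every backdoor path, so it is the unique smallest valid adjustment set.

{W7, W9}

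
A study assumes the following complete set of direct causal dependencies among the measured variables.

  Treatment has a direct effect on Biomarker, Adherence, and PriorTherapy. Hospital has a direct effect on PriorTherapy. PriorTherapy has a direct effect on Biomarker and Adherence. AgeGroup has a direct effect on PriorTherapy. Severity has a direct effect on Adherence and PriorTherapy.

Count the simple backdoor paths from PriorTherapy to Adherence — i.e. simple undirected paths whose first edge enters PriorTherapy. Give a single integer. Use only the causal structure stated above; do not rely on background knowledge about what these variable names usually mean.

A backdoor path from PriorTherapy to Adherence is any simple undirected path whose first edge points into PriorTherapy (i.e. leaves PriorTherapy via a parent).
Parents of PriorTherapy: {AgeGroup, Hospital, Severity, Treatment}.
Enumerating:
  P1: PriorTherapy <- Treatment -> Adherence
  P2: PriorTherapy <- Severity -> Adherence
That exhausts the simple backdoor paths. Count: 2.

2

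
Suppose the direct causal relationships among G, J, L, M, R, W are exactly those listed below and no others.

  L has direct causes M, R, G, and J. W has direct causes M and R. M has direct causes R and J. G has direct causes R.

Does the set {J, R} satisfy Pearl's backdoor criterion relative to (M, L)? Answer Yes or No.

Backdoor paths from M to L (paths whose first edge points into M):
  P1: M <- J -> L
  P2: M <- R -> G -> L
  P3: M <- R -> L
Condition 1 (no descendant of M in the set): holds — descendants of M are {L, W}; none are in {J, R}.
Condition 2 (every backdoor path blocked by {J, R}):
  P1: blocked at fork node J ∈ conditioning set.
  P2: blocked at fork node R ∈ conditioning set.
  P3: blocked at fork node R ∈ conditioning set.
{J, R} satisfies the backdoor criterion.

Yes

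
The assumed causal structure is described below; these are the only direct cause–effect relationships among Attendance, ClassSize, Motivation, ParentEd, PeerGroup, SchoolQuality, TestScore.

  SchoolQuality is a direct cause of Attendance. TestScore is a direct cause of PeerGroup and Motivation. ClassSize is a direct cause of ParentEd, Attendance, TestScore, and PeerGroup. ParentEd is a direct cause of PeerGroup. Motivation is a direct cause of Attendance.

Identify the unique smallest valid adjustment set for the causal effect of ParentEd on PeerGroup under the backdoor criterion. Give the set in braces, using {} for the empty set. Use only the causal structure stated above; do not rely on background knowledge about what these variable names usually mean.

{ClassSize}

Variables eligible for adjustment (non-descendants of ParentEd, excluding ParentEd and PeerGroup): {Attendance, ClassSize, Motivation, SchoolQuality, TestScore}.
Backdoor paths from ParentEd to PeerGroup:
  P1: ParentEd <- ClassSize -> TestScore -> PeerGroup
  P2: ParentEd <- ClassSize -> PeerGroup
  P3: ParentEd <- ClassSize -> Attendance <- Motivation <- TestScore -> PeerGroup
The empty set is not sufficient: P1 (ParentEd <- ClassSize -> TestScore -> PeerGroup) has no collider blocking it and no conditioned non-collider, so it is open.
Try {ClassSize}:
  P1: blocked at fork node ClassSize ∈ conditioning set.
  P2: blocked at fork node ClassSize ∈ conditioning set.
  P3: blocked at fork node ClassSize ∈ conditioning set.
{ClassSize} contains no descendant of ParentEd and blocks every backdoor path.
No other singleton works — e.g. {TestScore} leaves P2 open — so {ClassSize} is the unique smallest valid adjustment set.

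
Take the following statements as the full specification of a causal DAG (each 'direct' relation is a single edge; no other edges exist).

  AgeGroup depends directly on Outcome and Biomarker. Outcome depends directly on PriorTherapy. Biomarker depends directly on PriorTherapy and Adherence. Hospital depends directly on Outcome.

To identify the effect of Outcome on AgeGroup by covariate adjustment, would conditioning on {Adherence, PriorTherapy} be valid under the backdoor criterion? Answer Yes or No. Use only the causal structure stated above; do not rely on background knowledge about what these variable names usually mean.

Yes

Backdoor paths from Outcome to AgeGroup (paths whose first edge points into Outcome):
  P1: Outcome <- PriorTherapy -> Biomarker -> AgeGroup
Condition 1 (no descendant of Outcome in the set): holds — descendants of Outcome are {AgeGroup, Hospital}; none are in {Adherence, PriorTherapy}.
Condition 2 (every backdoor path blocked by {Adherence, PriorTherapy}):
  P1: blocked at fork node PriorTherapy ∈ conditioning set.
{Adherence, PriorTherapy} satisfies the backdoor criterion.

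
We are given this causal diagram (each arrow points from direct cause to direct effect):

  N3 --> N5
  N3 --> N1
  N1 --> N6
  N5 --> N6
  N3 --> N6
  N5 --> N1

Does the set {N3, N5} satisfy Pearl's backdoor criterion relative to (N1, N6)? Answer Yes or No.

Backdoor paths from N1 to N6 (paths whose first edge points into N1):
  P1: N1 <- N3 -> N5 -> N6
  P2: N1 <- N3 -> N6
  P3: N1 <- N5 <- N3 -> N6
  P4: N1 <- N5 -> N6
Condition 1 (no descendant of N1 in the set): holds — descendants of N1 are {N6}; none are in {N3, N5}.
Condition 2 (every backdoor path blocked by {N3, N5}):
  P1: blocked at fork node N3 ∈ conditioning set.
  P2: blocked at fork node N3 ∈ conditioning set.
  P3: blocked at chain node N5 ∈ conditioning set.
  P4: blocked at fork node N5 ∈ conditioning set.
{N3, N5} satisfies the backdoor criterion.

Yes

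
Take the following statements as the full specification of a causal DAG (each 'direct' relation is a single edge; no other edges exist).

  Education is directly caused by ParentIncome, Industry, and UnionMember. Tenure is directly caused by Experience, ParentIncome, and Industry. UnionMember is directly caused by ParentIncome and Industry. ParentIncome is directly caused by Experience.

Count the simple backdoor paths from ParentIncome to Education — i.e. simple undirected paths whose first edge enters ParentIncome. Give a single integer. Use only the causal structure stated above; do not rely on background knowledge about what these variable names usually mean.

2

A backdoor path from ParentIncome to Education is any simple undirected path whose first edge points into ParentIncome (i.e. leaves ParentIncome via a parent).
Parents of ParentIncome: {Experience}.
Enumerating:
  P1: ParentIncome <- Experience -> Tenure <- Industry -> UnionMember -> Education
  P2: ParentIncome <- Experience -> Tenure <- Industry -> Education
That exhausts the simple backdoor paths. Count: 2.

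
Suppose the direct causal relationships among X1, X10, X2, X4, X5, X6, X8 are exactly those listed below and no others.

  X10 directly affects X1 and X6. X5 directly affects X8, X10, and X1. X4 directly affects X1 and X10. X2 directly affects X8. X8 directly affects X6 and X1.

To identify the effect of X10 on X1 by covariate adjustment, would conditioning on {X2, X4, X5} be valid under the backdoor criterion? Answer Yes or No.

Backdoor paths from X10 to X1 (paths whose first edge points into X10):
  P1: X10 <- X5 -> X8 -> X1
  P2: X10 <- X5 -> X1
  P3: X10 <- X4 -> X1
Condition 1 (no descendant of X10 in the set): holds — descendants of X10 are {X1, X6}; none are in {X2, X4, X5}.
Condition 2 (every backdoor path blocked by {X2, X4, X5}):
  P1: blocked at fork node X5 ∈ conditioning set.
  P2: blocked at fork node X5 ∈ conditioning set.
  P3: blocked at fork node X4 ∈ conditioning set.
{X2, X4, X5} satisfies the backdoor criterion.

Yes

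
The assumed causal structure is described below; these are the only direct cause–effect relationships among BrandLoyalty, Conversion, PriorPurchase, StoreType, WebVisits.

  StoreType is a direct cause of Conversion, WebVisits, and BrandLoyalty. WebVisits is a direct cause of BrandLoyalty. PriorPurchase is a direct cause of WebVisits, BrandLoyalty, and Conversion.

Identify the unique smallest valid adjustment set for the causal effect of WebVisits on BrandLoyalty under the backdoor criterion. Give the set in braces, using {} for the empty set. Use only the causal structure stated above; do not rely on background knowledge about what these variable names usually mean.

Variables eligible for adjustment (non-descendants of WebVisits, excluding WebVisits and BrandLoyalty): {Conversion, PriorPurchase, StoreType}.
Backdoor paths from WebVisits to BrandLoyalty:
  P1: WebVisits <- StoreType -> BrandLoyalty
  P2: WebVisits <- StoreType -> Conversion <- PriorPurchase -> BrandLoyalty
  P3: WebVisits <- PriorPurchase -> BrandLoyalty
  P4: WebVisits <- PriorPurchase -> Conversion <- StoreType -> BrandLoyalty
The empty set is not sufficient: P1 (WebVisits <- StoreType -> BrandLoyalty) has no collider blocking it and no conditioned non-collider, so it is open.
Try {PriorPurchase, StoreType}:
  P1: blocked at fork node StoreType ∈ conditioning set.
  P2: blocked at fork node StoreType ∈ conditioning set.
  P3: blocked at fork node PriorPurchase ∈ conditioning set.
  P4: blocked at fork node PriorPurchase ∈ conditioning set.
{PriorPurchase, StoreType} contains no descendant of WebVisits and blocks every backdoor path.
Every element of {PriorPurchase, StoreType} is needed (dropping PriorPurchase leaves P3 open; dropping StoreType leaves P1 open), so no proper subset is valid.
Among all size-2 subsets of the eligible variables, only {PriorPurchase, StoreType} blocks every backdoor path, so it is the unique smallest valid adjustment set.

{PriorPurchase, StoreType}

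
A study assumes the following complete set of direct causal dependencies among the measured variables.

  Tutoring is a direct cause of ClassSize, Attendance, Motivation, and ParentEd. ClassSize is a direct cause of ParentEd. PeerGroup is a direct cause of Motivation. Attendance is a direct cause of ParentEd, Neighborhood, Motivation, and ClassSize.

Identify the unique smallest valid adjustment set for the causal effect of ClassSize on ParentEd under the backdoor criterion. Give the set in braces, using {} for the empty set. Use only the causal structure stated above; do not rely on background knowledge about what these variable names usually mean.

Variables eligible for adjustment (non-descendants of ClassSize, excluding ClassSize and ParentEd): {Attendance, Motivation, Neighborhood, PeerGroup, Tutoring}.
Backdoor paths from ClassSize to ParentEd:
  P1: ClassSize <- Tutoring -> Attendance -> ParentEd
  P2: ClassSize <- Tutoring -> Motivation <- Attendance -> ParentEd
  P3: ClassSize <- Tutoring -> ParentEd
  P4: ClassSize <- Attendance <- Tutoring -> ParentEd
  P5: ClassSize <- Attendance -> Motivation <- Tutoring -> ParentEd
  P6: ClassSize <- Attendance -> ParentEd
The empty set is not sufficient: P1 (ClassSize <- Tutoring -> Attendance -> ParentEd) has no collider blocking it and no conditioned non-collider, so it is open.
Try {Attendance, Tutoring}:
  P1: blocked at fork node Tutoring ∈ conditioning set.
  P2: blocked at fork node Tutoring ∈ conditioning set.
  P3: blocked at fork node Tutoring ∈ conditioning set.
  P4: blocked at chain node Attendance ∈ conditioning set.
  P5: blocked at fork node Attendance ∈ conditioning set.
  P6: blocked at fork node Attendance ∈ conditioning set.
{Attendance, Tutoring} contains no descendant of ClassSize and blocks every backdoor path.
Every element of {Attendance, Tutoring} is needed (dropping Attendance leaves P6 open; dropping Tutoring leaves P3 open), so no proper subset is valid.
Among all size-2 subsets of the eligible variables, only {Attendance, Tutoring} blocks every backdoor path, so it is the unique smallest valid adjustment set.

{Attendance, Tutoring}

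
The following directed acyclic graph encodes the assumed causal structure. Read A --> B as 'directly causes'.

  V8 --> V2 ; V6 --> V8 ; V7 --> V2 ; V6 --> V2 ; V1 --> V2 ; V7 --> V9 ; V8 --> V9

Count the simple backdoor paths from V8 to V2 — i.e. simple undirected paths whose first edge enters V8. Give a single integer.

A backdoor path from V8 to V2 is any simple undirected path whose first edge points into V8 (i.e. leaves V8 via a parent).
Parents of V8: {V6}.
Enumerating:
  P1: V8 <- V6 -> V2
That exhausts the simple backdoor paths. Count: 1.

1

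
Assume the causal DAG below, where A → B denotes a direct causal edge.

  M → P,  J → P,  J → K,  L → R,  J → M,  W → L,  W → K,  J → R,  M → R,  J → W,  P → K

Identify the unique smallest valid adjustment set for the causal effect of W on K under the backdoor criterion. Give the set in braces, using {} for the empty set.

Variables eligible for adjustment (non-descendants of W, excluding W and K): {J, M, P}.
Backdoor paths from W to K:
  P1: W <- J -> M -> P -> K
  P2: W <- J -> P -> K
  P3: W <- J -> R <- M -> P -> K
  P4: W <- J -> K
The empty set is not sufficient: P1 (W <- J -> M -> P -> K) has no collider blocking it and no conditioned non-collider, so it is open.
Try {J}:
  P1: blocked at fork node J ∈ conditioning set.
  P2: blocked at fork node J ∈ conditioning set.
  P3: blocked at fork node J ∈ conditioning set.
  P4: blocked at fork node J ∈ conditioning set.
{J} contains no descendant of W and blocks every backdoor path.
No other singleton works — e.g. {M} leaves P2 open — so {J} is the unique smallest valid adjustment set.

{J}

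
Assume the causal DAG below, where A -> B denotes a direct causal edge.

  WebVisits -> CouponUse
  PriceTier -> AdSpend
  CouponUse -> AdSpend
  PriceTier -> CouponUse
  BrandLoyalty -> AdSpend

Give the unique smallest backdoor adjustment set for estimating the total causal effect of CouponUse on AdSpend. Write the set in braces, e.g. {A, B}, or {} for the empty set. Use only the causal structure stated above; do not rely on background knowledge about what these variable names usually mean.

{PriceTier}

Variables eligible for adjustment (non-descendants of CouponUse, excluding CouponUse and AdSpend): {BrandLoyalty, PriceTier, WebVisits}.
Backdoor paths from CouponUse to AdSpend:
  P1: CouponUse <- PriceTier -> AdSpend
The empty set is not sufficient: P1 (CouponUse <- PriceTier -> AdSpend) has no collider blocking it and no conditioned non-collider, so it is open.
Try {PriceTier}:
  P1: blocked at fork node PriceTier ∈ conditioning set.
{PriceTier} contains no descendant of CouponUse and blocks every backdoor path.
No other singleton works — e.g. {BrandLoyalty} leaves P1 open — so {PriceTier} is the unique smallest valid adjustment set.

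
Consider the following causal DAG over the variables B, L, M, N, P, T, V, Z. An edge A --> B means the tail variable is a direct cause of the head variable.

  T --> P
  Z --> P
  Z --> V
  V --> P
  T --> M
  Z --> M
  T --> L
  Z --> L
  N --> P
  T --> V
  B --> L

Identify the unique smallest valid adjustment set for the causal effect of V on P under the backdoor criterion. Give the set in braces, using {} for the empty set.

{T, Z}

Variables eligible for adjustment (non-descendants of V, excluding V and P): {B, L, M, N, T, Z}.
Backdoor paths from V to P:
  P1: V <- Z -> M <- T -> P
  P2: V <- Z -> P
  P3: V <- Z -> L <- T -> P
  P4: V <- T -> M <- Z -> P
  P5: V <- T -> P
  P6: V <- T -> L <- Z -> P
The empty set is not sufficient: P2 (V <- Z -> P) has no collider blocking it and no conditioned non-collider, so it is open.
Try {T, Z}:
  P1: blocked at fork node Z ∈ conditioning set.
  P2: blocked at fork node Z ∈ conditioning set.
  P3: blocked at fork node Z ∈ conditioning set.
  P4: blocked at fork node T ∈ conditioning set.
  P5: blocked at fork node T ∈ conditioning set.
  P6: blocked at fork node T ∈ conditioning set.
{T, Z} contains no descendant of V and blocks every backdoor path.
Every element of {T, Z} is needed (dropping T leaves P5 open; dropping Z leaves P2 open), so no proper subset is valid.
Among all size-2 subsets of the eligible variables, only {T, Z} blocks every backdoor path, so it is the unique smallest valid adjustment set.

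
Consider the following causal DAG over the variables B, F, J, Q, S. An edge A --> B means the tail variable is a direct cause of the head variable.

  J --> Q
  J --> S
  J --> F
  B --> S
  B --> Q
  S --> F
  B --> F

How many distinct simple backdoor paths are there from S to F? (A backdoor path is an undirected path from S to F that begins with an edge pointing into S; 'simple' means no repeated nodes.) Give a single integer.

4

A backdoor path from S to F is any simple undirected path whose first edge points into S (i.e. leaves S via a parent).
Parents of S: {B, J}.
Enumerating:
  P1: S <- J -> Q <- B -> F
  P2: S <- J -> F
  P3: S <- B -> Q <- J -> F
  P4: S <- B -> F
That exhausts the simple backdoor paths. Count: 4.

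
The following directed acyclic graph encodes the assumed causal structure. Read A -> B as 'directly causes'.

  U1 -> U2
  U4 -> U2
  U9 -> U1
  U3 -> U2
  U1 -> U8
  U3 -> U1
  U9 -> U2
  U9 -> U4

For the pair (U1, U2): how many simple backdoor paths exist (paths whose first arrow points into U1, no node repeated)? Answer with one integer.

A backdoor path from U1 to U2 is any simple undirected path whose first edge points into U1 (i.e. leaves U1 via a parent).
Parents of U1: {U3, U9}.
Enumerating:
  P1: U1 <- U3 -> U2
  P2: U1 <- U9 -> U4 -> U2
  P3: U1 <- U9 -> U2
That exhausts the simple backdoor paths. Count: 3.

3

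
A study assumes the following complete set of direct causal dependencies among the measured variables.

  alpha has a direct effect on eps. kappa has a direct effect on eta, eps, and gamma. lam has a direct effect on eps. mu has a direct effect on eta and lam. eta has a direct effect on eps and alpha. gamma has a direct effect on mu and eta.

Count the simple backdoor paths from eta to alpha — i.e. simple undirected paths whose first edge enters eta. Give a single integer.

6

A backdoor path from eta to alpha is any simple undirected path whose first edge points into eta (i.e. leaves eta via a parent).
Parents of eta: {gamma, kappa, mu}.
Enumerating:
  P1: eta <- kappa -> gamma -> mu -> lam -> eps <- alpha
  P2: eta <- kappa -> eps <- alpha
  P3: eta <- gamma <- kappa -> eps <- alpha
  P4: eta <- gamma -> mu -> lam -> eps <- alpha
  P5: eta <- mu <- gamma <- kappa -> eps <- alpha
  P6: eta <- mu -> lam -> eps <- alpha
That exhausts the simple backdoor paths. Count: 6.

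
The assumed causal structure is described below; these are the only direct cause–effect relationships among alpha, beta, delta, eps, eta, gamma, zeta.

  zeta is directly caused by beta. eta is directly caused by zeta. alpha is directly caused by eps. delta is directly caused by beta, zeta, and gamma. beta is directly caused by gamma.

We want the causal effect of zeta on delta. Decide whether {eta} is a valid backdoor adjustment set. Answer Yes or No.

Backdoor paths from zeta to delta (paths whose first edge points into zeta):
  P1: zeta <- beta <- gamma -> delta
  P2: zeta <- beta -> delta
Condition 1 (no descendant of zeta in the set): FAILS — eta is a descendant of zeta.
Condition 2 (every backdoor path blocked by {eta}):
  P1: open — no interior node is in the conditioning set.
  P2: open — no interior node is in the conditioning set.
{eta} does not satisfy the backdoor criterion.

No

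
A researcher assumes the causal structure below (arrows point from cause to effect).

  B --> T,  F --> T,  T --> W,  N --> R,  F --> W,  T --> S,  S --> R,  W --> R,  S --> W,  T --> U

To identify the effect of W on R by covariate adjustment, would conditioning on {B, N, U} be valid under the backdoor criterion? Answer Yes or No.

Backdoor paths from W to R (paths whose first edge points into W):
  P1: W <- F -> T -> S -> R
  P2: W <- T -> S -> R
  P3: W <- S -> R
Condition 1 (no descendant of W in the set): holds — descendants of W are {R}; none are in {B, N, U}.
Condition 2 (every backdoor path blocked by {B, N, U}):
  P1: open — no interior node is in the conditioning set.
  P2: open — no interior node is in the conditioning set.
  P3: open — no interior node is in the conditioning set.
{B, N, U} does not satisfy the backdoor criterion.

No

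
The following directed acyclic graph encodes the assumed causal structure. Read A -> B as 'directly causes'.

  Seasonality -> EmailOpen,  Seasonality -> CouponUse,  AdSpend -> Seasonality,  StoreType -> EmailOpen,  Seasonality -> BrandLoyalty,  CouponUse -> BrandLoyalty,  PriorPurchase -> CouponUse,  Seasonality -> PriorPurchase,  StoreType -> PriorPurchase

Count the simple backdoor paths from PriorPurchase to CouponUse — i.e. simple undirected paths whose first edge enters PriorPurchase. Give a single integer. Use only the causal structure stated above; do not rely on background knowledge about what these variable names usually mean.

4

A backdoor path from PriorPurchase to CouponUse is any simple undirected path whose first edge points into PriorPurchase (i.e. leaves PriorPurchase via a parent).
Parents of PriorPurchase: {Seasonality, StoreType}.
Enumerating:
  P1: PriorPurchase <- StoreType -> EmailOpen <- Seasonality -> CouponUse
  P2: PriorPurchase <- StoreType -> EmailOpen <- Seasonality -> BrandLoyalty <- CouponUse
  P3: PriorPurchase <- Seasonality -> CouponUse
  P4: PriorPurchase <- Seasonality -> BrandLoyalty <- CouponUse
That exhausts the simple backdoor paths. Count: 4.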